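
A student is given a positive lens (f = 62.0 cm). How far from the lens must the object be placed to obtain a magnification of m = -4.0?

m = −d_i/d_o ⇒ d_i = −m·d_o.
1/f = 1/d_o + 1/d_i = 1/d_o − 1/(m·d_o) = (1 − 1/m)/d_o, so d_o = f(1 − 1/m) = (62.00)(1 − 1/(-4.0)) = 77.5 cm.

77.5 cm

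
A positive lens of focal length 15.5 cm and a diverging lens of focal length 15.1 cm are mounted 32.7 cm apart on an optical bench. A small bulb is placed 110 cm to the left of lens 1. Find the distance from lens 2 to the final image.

Lens 1: 1/d_i1 = 1/f₁ − 1/d_o1 = 1/(15.5) − 1/(110) = 0.05543, so d_i1 = 18.04 cm.
The intermediate image is 18.04 cm to the right of lens 1, which is 32.7 − (18.04) = 14.66 cm to the left of lens 2, so d_o2 = +14.66 cm.
Lens 2 is diverging, so f₂ = −15.1 cm.
Lens 2: 1/d_i2 = 1/f₂ − 1/d_o2 = 1/(-15.1) − 1/(14.66) = -0.1344, so d_i2 = -7.44 cm.
The final image is virtual, 7.44 cm to the left of lens 2 (overall magnification ≈ -0.083).

7.44 cm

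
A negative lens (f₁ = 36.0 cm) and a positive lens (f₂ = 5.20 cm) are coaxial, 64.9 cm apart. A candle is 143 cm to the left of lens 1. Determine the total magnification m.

m = -0.0118

f₁ = −36.0 cm (diverging).
Lens 1: 1/d_i1 = 1/(-36.0) − 1/(143) = -0.03477, so d_i1 = -28.76 cm; m₁ = −d_i1/d_o1 = +0.2011.
d_o2 = 64.9 − (-28.76) = 93.66 cm.
Lens 2: 1/d_i2 = 1/(5.20) − 1/(93.66) = 0.1816, so d_i2 = 5.506 cm; m₂ = −d_i2/d_o2 = -0.05878.
m = m₁·m₂ = (+0.2011)(-0.05878) = -0.0118.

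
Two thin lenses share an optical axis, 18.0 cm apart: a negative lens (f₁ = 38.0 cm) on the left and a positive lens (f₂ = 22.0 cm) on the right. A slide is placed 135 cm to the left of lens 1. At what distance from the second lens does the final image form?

40.9 cm

Lens 1 is diverging, so f₁ = −38.0 cm.
Lens 1: 1/d_i1 = 1/f₁ − 1/d_o1 = 1/(-38.0) − 1/(135) = -0.03372, so d_i1 = -29.65 cm.
The intermediate image is 29.65 cm to the left of lens 1 (virtual), which is 18.0 − (-29.65) = 47.65 cm to the left of lens 2, so d_o2 = +47.65 cm.
Lens 2: 1/d_i2 = 1/f₂ − 1/d_o2 = 1/(22.0) − 1/(47.65) = 0.02447, so d_i2 = 40.9 cm.
The final image is real, 40.9 cm to the right of lens 2 (overall magnification ≈ -0.19).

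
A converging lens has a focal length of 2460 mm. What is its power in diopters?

P = +0.407 D

f = 246 cm = 2.46 m.
P = 1/f = 1/(2.46 m) = +0.407 D.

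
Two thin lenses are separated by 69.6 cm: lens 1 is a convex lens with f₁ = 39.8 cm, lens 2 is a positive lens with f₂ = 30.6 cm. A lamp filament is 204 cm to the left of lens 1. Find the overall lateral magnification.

Lens 1: 1/d_i1 = 1/(39.8) − 1/(204) = 0.02022, so d_i1 = 49.45 cm; m₁ = −d_i1/d_o1 = -0.2424.
d_o2 = 69.6 − (49.45) = 20.15 cm.
Lens 2: 1/d_i2 = 1/(30.6) − 1/(20.15) = -0.01695, so d_i2 = -59.00 cm; m₂ = −d_i2/d_o2 = +2.928.
m = m₁·m₂ = (-0.2424)(+2.928) = -0.710.

m = -0.710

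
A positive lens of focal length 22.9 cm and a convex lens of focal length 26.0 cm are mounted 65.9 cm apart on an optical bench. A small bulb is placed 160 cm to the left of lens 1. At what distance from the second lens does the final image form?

77.3 cm

Lens 1: 1/d_i1 = 1/f₁ − 1/d_o1 = 1/(22.9) − 1/(160) = 0.03742, so d_i1 = 26.73 cm.
The intermediate image is 26.73 cm to the right of lens 1, which is 65.9 − (26.73) = 39.17 cm to the left of lens 2, so d_o2 = +39.17 cm.
Lens 2: 1/d_i2 = 1/f₂ − 1/d_o2 = 1/(26.0) − 1/(39.17) = 0.01293, so d_i2 = 77.3 cm.
The final image is real, 77.3 cm to the right of lens 2 (overall magnification ≈ 0.33).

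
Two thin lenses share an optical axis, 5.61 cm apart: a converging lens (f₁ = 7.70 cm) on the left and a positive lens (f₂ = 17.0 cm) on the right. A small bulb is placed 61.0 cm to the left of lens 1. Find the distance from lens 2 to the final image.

Lens 1: 1/d_i1 = 1/f₁ − 1/d_o1 = 1/(7.70) − 1/(61.0) = 0.1135, so d_i1 = 8.812 cm.
The intermediate image is 8.812 cm to the right of lens 1, which lies 3.202 cm to the right of lens 2 — a virtual object — so d_o2 = −3.202 cm.
Lens 2: 1/d_i2 = 1/f₂ − 1/d_o2 = 1/(17.0) − 1/(-3.202) = 0.3711, so d_i2 = 2.69 cm.
The final image is real, 2.69 cm to the right of lens 2 (overall magnification ≈ -0.12).

2.69 cm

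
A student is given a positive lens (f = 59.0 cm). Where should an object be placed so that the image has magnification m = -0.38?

m = −d_i/d_o ⇒ d_i = −m·d_o.
1/f = 1/d_o + 1/d_i = 1/d_o − 1/(m·d_o) = (1 − 1/m)/d_o, so d_o = f(1 − 1/m) = (59.00)(1 − 1/(-0.38)) = 214 cm.

214 cm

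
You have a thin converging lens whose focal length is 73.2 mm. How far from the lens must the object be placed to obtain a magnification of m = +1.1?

6.65 mm

m = −d_i/d_o ⇒ d_i = −m·d_o.
1/f = 1/d_o + 1/d_i = 1/d_o − 1/(m·d_o) = (1 − 1/m)/d_o, so d_o = f(1 − 1/m) = (73.20)(1 − 1/(+1.1)) = 6.65 mm.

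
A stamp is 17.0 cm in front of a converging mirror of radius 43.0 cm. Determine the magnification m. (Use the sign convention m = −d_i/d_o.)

m = +4.78

f = R/2 = 43.0/2 = 21.50 cm.
1/d_i = 1/f − 1/d_o = 1/(21.50) − 1/(17.0) = -0.01231, so d_i = -81.22 cm.
m = −d_i/d_o = −(-81.22)/(17.0) = +4.78.
The image is virtual, upright and enlarged, behind the mirror.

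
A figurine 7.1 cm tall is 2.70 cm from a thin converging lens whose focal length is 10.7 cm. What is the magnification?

1/d_i = 1/f − 1/d_o = 1/(10.70) − 1/(2.70) = -0.2769, so d_i = -3.611 cm.
m = −d_i/d_o = −(-3.611)/(2.70) = +1.34.
The image is virtual, upright and enlarged, on the same side as the object.

m = +1.34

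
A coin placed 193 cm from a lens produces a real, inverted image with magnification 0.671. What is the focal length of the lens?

m = −d_i/d_o ⇒ d_i = −m·d_o = −(-0.671)·(193) = 129.5 cm.
1/f = 1/d_o + 1/d_i = 1/(193) + 1/(129.5) = 0.01290, so f = 77.5 cm.
Since f is positive, the lens is converging.

f = 77.5 cm (converging)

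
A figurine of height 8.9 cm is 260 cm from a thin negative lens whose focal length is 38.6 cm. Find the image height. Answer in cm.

1.15 cm

For a negative lens, f = -38.6 cm.
1/d_i = 1/f − 1/d_o = 1/(-38.60) − 1/(260) = -0.02975, so d_i = -33.61 cm.
m = −d_i/d_o = +0.1293.
|h_i| = |m|·h_o = 0.1293 × 8.9 = 1.15 cm. The image is virtual, upright and reduced, on the same side as the object.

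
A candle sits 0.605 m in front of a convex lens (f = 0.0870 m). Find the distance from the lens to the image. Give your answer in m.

0.102 m

Thin-lens equation: 1/v = 1/f − 1/u = 1/(0.08700) − 1/(0.605) = 11.49 − 1.653 = 9.841, so v = 0.102 m.
The image is real, inverted and reduced, on the far side of the lens.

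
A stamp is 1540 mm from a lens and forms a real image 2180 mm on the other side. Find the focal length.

Real image ⇒ d_i = +2180 mm.
1/f = 1/d_o + 1/d_i = 1/(1540) + 1/(2180) = 0.001108, so f = 902 mm.
Since f is positive, the lens is converging.

f = 902 mm (converging)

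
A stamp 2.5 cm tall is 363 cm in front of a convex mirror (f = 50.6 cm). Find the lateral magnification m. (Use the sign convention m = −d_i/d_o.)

For a convex mirror, f = -50.6 cm.
1/d_i = 1/f − 1/d_o = 1/(-50.60) − 1/(363) = -0.02252, so d_i = -44.41 cm.
m = −d_i/d_o = −(-44.41)/(363) = +0.122.
The image is virtual, upright and reduced, behind the mirror.

m = +0.122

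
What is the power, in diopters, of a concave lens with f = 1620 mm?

For a concave lens, f = −1620 mm.
f = -162 cm = -1.62 m.
P = 1/f = 1/(-1.62 m) = -0.617 D.

P = -0.617 D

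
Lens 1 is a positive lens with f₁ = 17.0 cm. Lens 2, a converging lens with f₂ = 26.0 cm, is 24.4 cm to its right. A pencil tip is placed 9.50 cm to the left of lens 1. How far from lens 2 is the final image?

59.9 cm

Lens 1: 1/d_i1 = 1/f₁ − 1/d_o1 = 1/(17.0) − 1/(9.50) = -0.04644, so d_i1 = -21.53 cm.
The intermediate image is 21.53 cm to the left of lens 1 (virtual), which is 24.4 − (-21.53) = 45.93 cm to the left of lens 2, so d_o2 = +45.93 cm.
Lens 2: 1/d_i2 = 1/f₂ − 1/d_o2 = 1/(26.0) − 1/(45.93) = 0.01669, so d_i2 = 59.9 cm.
The final image is real, 59.9 cm to the right of lens 2 (overall magnification ≈ -3.0).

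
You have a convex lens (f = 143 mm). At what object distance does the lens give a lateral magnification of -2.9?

192 mm

m = −d_i/d_o ⇒ d_i = −m·d_o.
1/f = 1/d_o + 1/d_i = 1/d_o − 1/(m·d_o) = (1 − 1/m)/d_o, so d_o = f(1 − 1/m) = (143.0)(1 − 1/(-2.9)) = 192 mm.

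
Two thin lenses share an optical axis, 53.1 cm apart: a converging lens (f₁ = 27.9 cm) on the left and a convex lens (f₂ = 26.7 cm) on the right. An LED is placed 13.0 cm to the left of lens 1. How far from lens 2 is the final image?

Lens 1: 1/d_i1 = 1/f₁ − 1/d_o1 = 1/(27.9) − 1/(13.0) = -0.04108, so d_i1 = -24.34 cm.
The intermediate image is 24.34 cm to the left of lens 1 (virtual), which is 53.1 − (-24.34) = 77.44 cm to the left of lens 2, so d_o2 = +77.44 cm.
Lens 2: 1/d_i2 = 1/f₂ − 1/d_o2 = 1/(26.7) − 1/(77.44) = 0.02454, so d_i2 = 40.7 cm.
The final image is real, 40.7 cm to the right of lens 2 (overall magnification ≈ -0.99).

40.7 cm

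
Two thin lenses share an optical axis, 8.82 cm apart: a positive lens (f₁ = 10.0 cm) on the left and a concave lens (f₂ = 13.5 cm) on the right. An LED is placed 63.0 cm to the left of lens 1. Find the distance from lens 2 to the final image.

Lens 1: 1/d_i1 = 1/f₁ − 1/d_o1 = 1/(10.0) − 1/(63.0) = 0.08413, so d_i1 = 11.89 cm.
The intermediate image is 11.89 cm to the right of lens 1, which lies 3.070 cm to the right of lens 2 — a virtual object — so d_o2 = −3.070 cm.
Lens 2 is diverging, so f₂ = −13.5 cm.
Lens 2: 1/d_i2 = 1/f₂ − 1/d_o2 = 1/(-13.5) − 1/(-3.070) = 0.2517, so d_i2 = 3.97 cm.
The final image is real, 3.97 cm to the right of lens 2 (overall magnification ≈ -0.24).

3.97 cm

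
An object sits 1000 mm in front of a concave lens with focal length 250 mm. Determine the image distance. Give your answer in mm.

For a concave lens, f = -250 mm.
Lens equation: 1/q = 1/f − 1/p = 1/(-250.0) − 1/(1000) = -0.004000 − 0.001000 = -0.005000, so q = -200 mm.
The image is virtual, upright and reduced, on the same side as the object.

200 mm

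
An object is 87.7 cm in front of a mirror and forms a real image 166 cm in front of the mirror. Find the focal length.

f = 57.4 cm (concave)

Real image ⇒ d_i = +166 cm.
1/f = 1/d_o + 1/d_i = 1/(87.7) + 1/(166) = 0.01743, so f = 57.4 cm.
Since f is positive, the mirror is concave.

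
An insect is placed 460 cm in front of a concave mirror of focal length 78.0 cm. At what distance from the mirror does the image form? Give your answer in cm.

93.9 cm

Mirror equation: 1/s_i = 1/f − 1/s_o = 1/(78.00) − 1/(460) = 0.01282 − 0.002174 = 0.01065, so s_i = 93.9 cm.
The image is real, inverted and reduced, in front of the mirror.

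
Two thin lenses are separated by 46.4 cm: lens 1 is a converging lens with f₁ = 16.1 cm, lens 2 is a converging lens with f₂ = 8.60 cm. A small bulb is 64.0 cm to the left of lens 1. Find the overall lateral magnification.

m = +0.177

Lens 1: 1/d_i1 = 1/(16.1) − 1/(64.0) = 0.04649, so d_i1 = 21.51 cm; m₁ = −d_i1/d_o1 = -0.3361.
d_o2 = 46.4 − (21.51) = 24.89 cm.
Lens 2: 1/d_i2 = 1/(8.60) − 1/(24.89) = 0.07610, so d_i2 = 13.14 cm; m₂ = −d_i2/d_o2 = -0.5279.
m = m₁·m₂ = (-0.3361)(-0.5279) = +0.177.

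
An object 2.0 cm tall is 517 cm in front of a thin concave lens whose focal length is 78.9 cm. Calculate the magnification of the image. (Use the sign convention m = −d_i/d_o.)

m = +0.132

For a concave lens, f = -78.9 cm.
1/d_i = 1/f − 1/d_o = 1/(-78.90) − 1/(517) = -0.01461, so d_i = -68.45 cm.
m = −d_i/d_o = −(-68.45)/(517) = +0.132.
The image is virtual, upright and reduced, on the same side as the object.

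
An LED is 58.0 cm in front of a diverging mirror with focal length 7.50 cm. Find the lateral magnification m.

For a diverging mirror, f = -7.50 cm.
1/d_i = 1/f − 1/d_o = 1/(-7.500) − 1/(58.0) = -0.1506, so d_i = -6.641 cm.
m = −d_i/d_o = −(-6.641)/(58.0) = +0.115.
The image is virtual, upright and reduced, behind the mirror.

m = +0.115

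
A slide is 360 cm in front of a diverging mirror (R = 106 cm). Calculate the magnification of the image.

f = R/2 = 106/2 = 53.00 cm; for a diverging mirror, f = -53.00 cm.
1/d_i = 1/f − 1/d_o = 1/(-53.00) − 1/(360) = -0.02165, so d_i = -46.20 cm.
m = −d_i/d_o = −(-46.20)/(360) = +0.128.
The image is virtual, upright and reduced, behind the mirror.

m = +0.128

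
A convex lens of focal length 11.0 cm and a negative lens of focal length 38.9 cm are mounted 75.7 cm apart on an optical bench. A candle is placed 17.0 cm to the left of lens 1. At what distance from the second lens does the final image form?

Lens 1: 1/d_i1 = 1/f₁ − 1/d_o1 = 1/(11.0) − 1/(17.0) = 0.03209, so d_i1 = 31.17 cm.
The intermediate image is 31.17 cm to the right of lens 1, which is 75.7 − (31.17) = 44.53 cm to the left of lens 2, so d_o2 = +44.53 cm.
Lens 2 is diverging, so f₂ = −38.9 cm.
Lens 2: 1/d_i2 = 1/f₂ − 1/d_o2 = 1/(-38.9) − 1/(44.53) = -0.04816, so d_i2 = -20.8 cm.
The final image is virtual, 20.8 cm to the left of lens 2 (overall magnification ≈ -0.85).

20.8 cm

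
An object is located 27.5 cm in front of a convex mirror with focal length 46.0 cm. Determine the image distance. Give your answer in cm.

17.2 cm

For a convex mirror, f = -46.0 cm.
Mirror equation: 1/d_i = 1/f − 1/d_o = 1/(-46.00) − 1/(27.5) = -0.02174 − 0.03636 = -0.05810, so d_i = -17.2 cm.
The image is virtual, upright and reduced, behind the mirror.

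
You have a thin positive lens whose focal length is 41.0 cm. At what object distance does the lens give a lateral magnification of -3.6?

m = −d_i/d_o ⇒ d_i = −m·d_o.
1/f = 1/d_o + 1/d_i = 1/d_o − 1/(m·d_o) = (1 − 1/m)/d_o, so d_o = f(1 − 1/m) = (41.00)(1 − 1/(-3.6)) = 52.4 cm.

52.4 cm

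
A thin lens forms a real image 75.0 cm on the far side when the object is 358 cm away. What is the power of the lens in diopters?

P = +1.61 D

d_i = +75.0 cm.
1/f = 1/d_o + 1/d_i = 1/(358) + 1/(75.0) = 0.01613 cm⁻¹.
f = 62.01 cm = 0.6201 m, so P = 1/f = +1.61 D.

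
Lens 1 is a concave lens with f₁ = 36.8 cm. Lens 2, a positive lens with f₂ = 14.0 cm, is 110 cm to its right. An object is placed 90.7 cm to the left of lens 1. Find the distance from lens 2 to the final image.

15.6 cm

Lens 1 is diverging, so f₁ = −36.8 cm.
Lens 1: 1/d_i1 = 1/f₁ − 1/d_o1 = 1/(-36.8) − 1/(90.7) = -0.03820, so d_i1 = -26.18 cm.
The intermediate image is 26.18 cm to the left of lens 1 (virtual), which is 110 − (-26.18) = 136.2 cm to the left of lens 2, so d_o2 = +136.2 cm.
Lens 2: 1/d_i2 = 1/f₂ − 1/d_o2 = 1/(14.0) − 1/(136.2) = 0.06409, so d_i2 = 15.6 cm.
The final image is real, 15.6 cm to the right of lens 2 (overall magnification ≈ -0.033).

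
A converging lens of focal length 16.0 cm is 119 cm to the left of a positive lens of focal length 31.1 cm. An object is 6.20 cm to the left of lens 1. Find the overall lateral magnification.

Lens 1: 1/d_i1 = 1/(16.0) − 1/(6.20) = -0.09879, so d_i1 = -10.12 cm; m₁ = −d_i1/d_o1 = +1.632.
d_o2 = 119 − (-10.12) = 129.1 cm.
Lens 2: 1/d_i2 = 1/(31.1) − 1/(129.1) = 0.02441, so d_i2 = 40.97 cm; m₂ = −d_i2/d_o2 = -0.3173.
m = m₁·m₂ = (+1.632)(-0.3173) = -0.518.

m = -0.518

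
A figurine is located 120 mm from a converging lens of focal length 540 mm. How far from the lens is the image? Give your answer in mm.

Thin-lens equation: 1/s_i = 1/f − 1/s_o = 1/(540.0) − 1/(120) = 0.001852 − 0.008333 = -0.006481, so s_i = -154 mm.
The image is virtual, upright and enlarged, on the same side as the object.

154 mm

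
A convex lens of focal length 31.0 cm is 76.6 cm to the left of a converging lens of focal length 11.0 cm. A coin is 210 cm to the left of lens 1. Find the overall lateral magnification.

m = +0.0652

Lens 1: 1/d_i1 = 1/(31.0) − 1/(210) = 0.02750, so d_i1 = 36.37 cm; m₁ = −d_i1/d_o1 = -0.1732.
d_o2 = 76.6 − (36.37) = 40.23 cm.
Lens 2: 1/d_i2 = 1/(11.0) − 1/(40.23) = 0.06605, so d_i2 = 15.14 cm; m₂ = −d_i2/d_o2 = -0.3763.
m = m₁·m₂ = (-0.1732)(-0.3763) = +0.0652.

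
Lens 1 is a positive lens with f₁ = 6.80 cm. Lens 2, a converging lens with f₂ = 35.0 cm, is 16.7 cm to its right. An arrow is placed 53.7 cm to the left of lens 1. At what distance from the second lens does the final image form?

Lens 1: 1/d_i1 = 1/f₁ − 1/d_o1 = 1/(6.80) − 1/(53.7) = 0.1284, so d_i1 = 7.786 cm.
The intermediate image is 7.786 cm to the right of lens 1, which is 16.7 − (7.786) = 8.914 cm to the left of lens 2, so d_o2 = +8.914 cm.
Lens 2: 1/d_i2 = 1/f₂ − 1/d_o2 = 1/(35.0) − 1/(8.914) = -0.08361, so d_i2 = -12.0 cm.
The final image is virtual, 12.0 cm to the left of lens 2 (overall magnification ≈ -0.19).

12.0 cm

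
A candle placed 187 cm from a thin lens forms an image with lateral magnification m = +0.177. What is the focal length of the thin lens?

f = -40.2 cm (diverging)

m = −d_i/d_o ⇒ d_i = −m·d_o = −(+0.177)·(187) = -33.10 cm.
1/f = 1/d_o + 1/d_i = 1/(187) + 1/(-33.10) = -0.02486, so f = -40.2 cm.
Since f is negative, the thin lens is diverging.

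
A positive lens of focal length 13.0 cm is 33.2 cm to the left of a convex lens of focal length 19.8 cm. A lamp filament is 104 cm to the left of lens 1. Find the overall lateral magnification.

m = -1.94

Lens 1: 1/d_i1 = 1/(13.0) − 1/(104) = 0.06731, so d_i1 = 14.86 cm; m₁ = −d_i1/d_o1 = -0.1429.
d_o2 = 33.2 − (14.86) = 18.34 cm.
Lens 2: 1/d_i2 = 1/(19.8) − 1/(18.34) = -0.004021, so d_i2 = -248.7 cm; m₂ = −d_i2/d_o2 = +13.56.
m = m₁·m₂ = (-0.1429)(+13.56) = -1.94.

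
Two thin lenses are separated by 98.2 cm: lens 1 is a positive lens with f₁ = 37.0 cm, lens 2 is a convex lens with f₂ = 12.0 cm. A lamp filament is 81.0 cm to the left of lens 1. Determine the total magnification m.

m = +0.558

Lens 1: 1/d_i1 = 1/(37.0) − 1/(81.0) = 0.01468, so d_i1 = 68.11 cm; m₁ = −d_i1/d_o1 = -0.8409.
d_o2 = 98.2 − (68.11) = 30.09 cm.
Lens 2: 1/d_i2 = 1/(12.0) − 1/(30.09) = 0.05010, so d_i2 = 19.96 cm; m₂ = −d_i2/d_o2 = -0.6633.
m = m₁·m₂ = (-0.8409)(-0.6633) = +0.558.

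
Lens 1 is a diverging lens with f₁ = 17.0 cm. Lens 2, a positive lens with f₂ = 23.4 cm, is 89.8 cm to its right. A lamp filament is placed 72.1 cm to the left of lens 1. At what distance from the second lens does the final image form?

30.2 cm

Lens 1 is diverging, so f₁ = −17.0 cm.
Lens 1: 1/d_i1 = 1/f₁ − 1/d_o1 = 1/(-17.0) − 1/(72.1) = -0.07269, so d_i1 = -13.76 cm.
The intermediate image is 13.76 cm to the left of lens 1 (virtual), which is 89.8 − (-13.76) = 103.6 cm to the left of lens 2, so d_o2 = +103.6 cm.
Lens 2: 1/d_i2 = 1/f₂ − 1/d_o2 = 1/(23.4) − 1/(103.6) = 0.03308, so d_i2 = 30.2 cm.
The final image is real, 30.2 cm to the right of lens 2 (overall magnification ≈ -0.056).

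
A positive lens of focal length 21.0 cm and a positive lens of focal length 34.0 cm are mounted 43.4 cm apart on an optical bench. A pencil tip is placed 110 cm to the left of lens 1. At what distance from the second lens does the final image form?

35.8 cm

Lens 1: 1/d_i1 = 1/f₁ − 1/d_o1 = 1/(21.0) − 1/(110) = 0.03853, so d_i1 = 25.96 cm.
The intermediate image is 25.96 cm to the right of lens 1, which is 43.4 − (25.96) = 17.44 cm to the left of lens 2, so d_o2 = +17.44 cm.
Lens 2: 1/d_i2 = 1/f₂ − 1/d_o2 = 1/(34.0) − 1/(17.44) = -0.02793, so d_i2 = -35.8 cm.
The final image is virtual, 35.8 cm to the left of lens 2 (overall magnification ≈ -0.48).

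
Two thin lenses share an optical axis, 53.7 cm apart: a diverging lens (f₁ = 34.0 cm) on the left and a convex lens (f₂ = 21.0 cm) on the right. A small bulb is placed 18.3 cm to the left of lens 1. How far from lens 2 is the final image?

30.9 cm

Lens 1 is diverging, so f₁ = −34.0 cm.
Lens 1: 1/d_i1 = 1/f₁ − 1/d_o1 = 1/(-34.0) − 1/(18.3) = -0.08406, so d_i1 = -11.90 cm.
The intermediate image is 11.90 cm to the left of lens 1 (virtual), which is 53.7 − (-11.90) = 65.60 cm to the left of lens 2, so d_o2 = +65.60 cm.
Lens 2: 1/d_i2 = 1/f₂ − 1/d_o2 = 1/(21.0) − 1/(65.60) = 0.03238, so d_i2 = 30.9 cm.
The final image is real, 30.9 cm to the right of lens 2 (overall magnification ≈ -0.31).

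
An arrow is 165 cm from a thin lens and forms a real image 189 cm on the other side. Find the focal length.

f = 88.1 cm (converging)

Real image ⇒ d_i = +189 cm.
1/f = 1/d_o + 1/d_i = 1/(165) + 1/(189) = 0.01135, so f = 88.1 cm.
Since f is positive, the thin lens is converging.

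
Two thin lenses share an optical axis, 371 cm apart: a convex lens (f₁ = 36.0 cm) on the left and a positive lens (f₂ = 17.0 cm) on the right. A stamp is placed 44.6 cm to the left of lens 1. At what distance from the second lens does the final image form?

Lens 1: 1/d_i1 = 1/f₁ − 1/d_o1 = 1/(36.0) − 1/(44.6) = 0.005356, so d_i1 = 186.7 cm.
The intermediate image is 186.7 cm to the right of lens 1, which is 371 − (186.7) = 184.3 cm to the left of lens 2, so d_o2 = +184.3 cm.
Lens 2: 1/d_i2 = 1/f₂ − 1/d_o2 = 1/(17.0) − 1/(184.3) = 0.05340, so d_i2 = 18.7 cm.
The final image is real, 18.7 cm to the right of lens 2 (overall magnification ≈ 0.43).

18.7 cm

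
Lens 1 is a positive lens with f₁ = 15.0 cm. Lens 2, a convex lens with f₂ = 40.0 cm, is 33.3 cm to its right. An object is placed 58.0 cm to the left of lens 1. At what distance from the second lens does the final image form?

Lens 1: 1/d_i1 = 1/f₁ − 1/d_o1 = 1/(15.0) − 1/(58.0) = 0.04943, so d_i1 = 20.23 cm.
The intermediate image is 20.23 cm to the right of lens 1, which is 33.3 − (20.23) = 13.07 cm to the left of lens 2, so d_o2 = +13.07 cm.
Lens 2: 1/d_i2 = 1/f₂ − 1/d_o2 = 1/(40.0) − 1/(13.07) = -0.05151, so d_i2 = -19.4 cm.
The final image is virtual, 19.4 cm to the left of lens 2 (overall magnification ≈ -0.52).

19.4 cm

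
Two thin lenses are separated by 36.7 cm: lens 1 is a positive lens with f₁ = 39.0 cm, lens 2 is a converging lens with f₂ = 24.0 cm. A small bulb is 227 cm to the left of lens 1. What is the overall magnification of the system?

m = -0.145

Lens 1: 1/d_i1 = 1/(39.0) − 1/(227) = 0.02124, so d_i1 = 47.09 cm; m₁ = −d_i1/d_o1 = -0.2074.
d_o2 = 36.7 − (47.09) = -10.39 cm (virtual object).
Lens 2: 1/d_i2 = 1/(24.0) − 1/(-10.39) = 0.1379, so d_i2 = 7.251 cm; m₂ = −d_i2/d_o2 = +0.6979.
m = m₁·m₂ = (-0.2074)(+0.6979) = -0.145.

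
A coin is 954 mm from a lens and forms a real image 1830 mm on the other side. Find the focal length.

Real image ⇒ d_i = +1830 mm.
1/f = 1/d_o + 1/d_i = 1/(954) + 1/(1830) = 0.001595, so f = 627 mm.
Since f is positive, the lens is converging.

f = 627 mm (converging)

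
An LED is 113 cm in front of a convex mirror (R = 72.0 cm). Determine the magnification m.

f = R/2 = 72.0/2 = 36.00 cm; for a convex mirror, f = -36.00 cm.
1/d_i = 1/f − 1/d_o = 1/(-36.00) − 1/(113) = -0.03663, so d_i = -27.30 cm.
m = −d_i/d_o = −(-27.30)/(113) = +0.242.
The image is virtual, upright and reduced, behind the mirror.

m = +0.242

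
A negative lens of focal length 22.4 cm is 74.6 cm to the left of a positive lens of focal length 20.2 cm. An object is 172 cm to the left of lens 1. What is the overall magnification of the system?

m = -0.0314

f₁ = −22.4 cm (diverging).
Lens 1: 1/d_i1 = 1/(-22.4) − 1/(172) = -0.05046, so d_i1 = -19.82 cm; m₁ = −d_i1/d_o1 = +0.1152.
d_o2 = 74.6 − (-19.82) = 94.42 cm.
Lens 2: 1/d_i2 = 1/(20.2) − 1/(94.42) = 0.03891, so d_i2 = 25.70 cm; m₂ = −d_i2/d_o2 = -0.2722.
m = m₁·m₂ = (+0.1152)(-0.2722) = -0.0314.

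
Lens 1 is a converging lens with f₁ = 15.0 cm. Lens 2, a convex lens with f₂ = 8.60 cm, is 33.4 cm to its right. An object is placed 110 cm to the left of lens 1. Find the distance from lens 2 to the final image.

Lens 1: 1/d_i1 = 1/f₁ − 1/d_o1 = 1/(15.0) − 1/(110) = 0.05758, so d_i1 = 17.37 cm.
The intermediate image is 17.37 cm to the right of lens 1, which is 33.4 − (17.37) = 16.03 cm to the left of lens 2, so d_o2 = +16.03 cm.
Lens 2: 1/d_i2 = 1/f₂ − 1/d_o2 = 1/(8.60) − 1/(16.03) = 0.05390, so d_i2 = 18.6 cm.
The final image is real, 18.6 cm to the right of lens 2 (overall magnification ≈ 0.18).

18.6 cm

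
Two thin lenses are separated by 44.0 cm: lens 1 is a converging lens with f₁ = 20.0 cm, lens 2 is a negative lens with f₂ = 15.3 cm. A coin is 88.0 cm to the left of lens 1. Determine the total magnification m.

Lens 1: 1/d_i1 = 1/(20.0) − 1/(88.0) = 0.03864, so d_i1 = 25.88 cm; m₁ = −d_i1/d_o1 = -0.2941.
d_o2 = 44.0 − (25.88) = 18.12 cm.
f₂ = −15.3 cm (diverging).
Lens 2: 1/d_i2 = 1/(-15.3) − 1/(18.12) = -0.1205, so d_i2 = -8.296 cm; m₂ = −d_i2/d_o2 = +0.4578.
m = m₁·m₂ = (-0.2941)(+0.4578) = -0.135.

m = -0.135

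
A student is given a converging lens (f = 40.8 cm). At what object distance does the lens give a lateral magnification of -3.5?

m = −d_i/d_o ⇒ d_i = −m·d_o.
1/f = 1/d_o + 1/d_i = 1/d_o − 1/(m·d_o) = (1 − 1/m)/d_o, so d_o = f(1 − 1/m) = (40.80)(1 − 1/(-3.5)) = 52.5 cm.

52.5 cm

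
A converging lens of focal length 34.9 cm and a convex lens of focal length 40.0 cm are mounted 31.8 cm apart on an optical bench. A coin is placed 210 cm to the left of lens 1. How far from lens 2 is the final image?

Lens 1: 1/d_i1 = 1/f₁ − 1/d_o1 = 1/(34.9) − 1/(210) = 0.02389, so d_i1 = 41.86 cm.
The intermediate image is 41.86 cm to the right of lens 1, which lies 10.06 cm to the right of lens 2 — a virtual object — so d_o2 = −10.06 cm.
Lens 2: 1/d_i2 = 1/f₂ − 1/d_o2 = 1/(40.0) − 1/(-10.06) = 0.1244, so d_i2 = 8.04 cm.
The final image is real, 8.04 cm to the right of lens 2 (overall magnification ≈ -0.16).

8.04 cm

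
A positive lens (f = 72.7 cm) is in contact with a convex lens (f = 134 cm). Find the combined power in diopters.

P₁ = 1/f₁ = 1/(0.727 m) = +1.376 D; P₂ = 1/f₂ = 1/(1.34 m) = +0.7463 D.
For thin lenses in contact, P = P₁ + P₂ = (+1.376) + (+0.7463) = +2.12 D.

P = +2.12 D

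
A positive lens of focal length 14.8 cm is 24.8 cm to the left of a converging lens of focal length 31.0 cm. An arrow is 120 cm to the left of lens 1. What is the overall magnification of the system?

Lens 1: 1/d_i1 = 1/(14.8) − 1/(120) = 0.05923, so d_i1 = 16.88 cm; m₁ = −d_i1/d_o1 = -0.1407.
d_o2 = 24.8 − (16.88) = 7.920 cm.
Lens 2: 1/d_i2 = 1/(31.0) − 1/(7.920) = -0.09400, so d_i2 = -10.64 cm; m₂ = −d_i2/d_o2 = +1.343.
m = m₁·m₂ = (-0.1407)(+1.343) = -0.189.

m = -0.189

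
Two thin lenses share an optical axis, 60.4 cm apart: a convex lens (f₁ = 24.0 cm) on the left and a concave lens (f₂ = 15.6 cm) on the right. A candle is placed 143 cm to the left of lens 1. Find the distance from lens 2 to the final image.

Lens 1: 1/d_i1 = 1/f₁ − 1/d_o1 = 1/(24.0) − 1/(143) = 0.03467, so d_i1 = 28.84 cm.
The intermediate image is 28.84 cm to the right of lens 1, which is 60.4 − (28.84) = 31.56 cm to the left of lens 2, so d_o2 = +31.56 cm.
Lens 2 is diverging, so f₂ = −15.6 cm.
Lens 2: 1/d_i2 = 1/f₂ − 1/d_o2 = 1/(-15.6) − 1/(31.56) = -0.09579, so d_i2 = -10.4 cm.
The final image is virtual, 10.4 cm to the left of lens 2 (overall magnification ≈ -0.067).

10.4 cm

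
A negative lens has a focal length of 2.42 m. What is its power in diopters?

For a negative lens, f = −2.42 m.
P = 1/f = 1/(-2.42 m) = -0.413 D.

P = -0.413 D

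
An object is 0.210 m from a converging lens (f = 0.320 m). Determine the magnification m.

1/d_i = 1/f − 1/d_o = 1/(0.3200) − 1/(0.210) = -1.637, so d_i = -0.6109 m.
m = −d_i/d_o = −(-0.6109)/(0.210) = +2.91.
The image is virtual, upright and enlarged, on the same side as the object.

m = +2.91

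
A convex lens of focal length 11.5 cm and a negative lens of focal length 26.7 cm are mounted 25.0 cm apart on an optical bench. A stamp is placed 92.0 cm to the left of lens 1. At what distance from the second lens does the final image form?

Lens 1: 1/d_i1 = 1/f₁ − 1/d_o1 = 1/(11.5) − 1/(92.0) = 0.07609, so d_i1 = 13.14 cm.
The intermediate image is 13.14 cm to the right of lens 1, which is 25.0 − (13.14) = 11.86 cm to the left of lens 2, so d_o2 = +11.86 cm.
Lens 2 is diverging, so f₂ = −26.7 cm.
Lens 2: 1/d_i2 = 1/f₂ − 1/d_o2 = 1/(-26.7) − 1/(11.86) = -0.1218, so d_i2 = -8.21 cm.
The final image is virtual, 8.21 cm to the left of lens 2 (overall magnification ≈ -0.099).

8.21 cm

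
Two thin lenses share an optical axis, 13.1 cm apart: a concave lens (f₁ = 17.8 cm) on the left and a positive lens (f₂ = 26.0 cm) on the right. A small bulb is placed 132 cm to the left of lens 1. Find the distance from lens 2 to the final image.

269 cm

Lens 1 is diverging, so f₁ = −17.8 cm.
Lens 1: 1/d_i1 = 1/f₁ − 1/d_o1 = 1/(-17.8) − 1/(132) = -0.06376, so d_i1 = -15.68 cm.
The intermediate image is 15.68 cm to the left of lens 1 (virtual), which is 13.1 − (-15.68) = 28.78 cm to the left of lens 2, so d_o2 = +28.78 cm.
Lens 2: 1/d_i2 = 1/f₂ − 1/d_o2 = 1/(26.0) − 1/(28.78) = 0.003715, so d_i2 = 269 cm.
The final image is real, 269 cm to the right of lens 2 (overall magnification ≈ -1.1).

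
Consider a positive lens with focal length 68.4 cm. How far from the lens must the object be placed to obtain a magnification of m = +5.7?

m = −d_i/d_o ⇒ d_i = −m·d_o.
1/f = 1/d_o + 1/d_i = 1/d_o − 1/(m·d_o) = (1 − 1/m)/d_o, so d_o = f(1 − 1/m) = (68.40)(1 − 1/(+5.7)) = 56.4 cm.

56.4 cm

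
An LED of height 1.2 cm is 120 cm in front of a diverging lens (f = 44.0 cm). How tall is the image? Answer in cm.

For a diverging lens, f = -44.0 cm.
1/d_i = 1/f − 1/d_o = 1/(-44.00) − 1/(120) = -0.03106, so d_i = -32.20 cm.
m = −d_i/d_o = +0.2683.
|h_i| = |m|·h_o = 0.2683 × 1.2 = 0.322 cm. The image is virtual, upright and reduced, on the same side as the object.

0.322 cm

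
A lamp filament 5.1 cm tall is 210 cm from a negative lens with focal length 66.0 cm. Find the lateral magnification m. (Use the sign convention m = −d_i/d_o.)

m = +0.239

For a negative lens, f = -66.0 cm.
1/d_i = 1/f − 1/d_o = 1/(-66.00) − 1/(210) = -0.01991, so d_i = -50.22 cm.
m = −d_i/d_o = −(-50.22)/(210) = +0.239.
The image is virtual, upright and reduced, on the same side as the object.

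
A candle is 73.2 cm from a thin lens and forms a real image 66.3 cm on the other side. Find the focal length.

f = 34.8 cm (converging)

Real image ⇒ d_i = +66.3 cm.
1/f = 1/d_o + 1/d_i = 1/(73.2) + 1/(66.3) = 0.02874, so f = 34.8 cm.
Since f is positive, the thin lens is converging.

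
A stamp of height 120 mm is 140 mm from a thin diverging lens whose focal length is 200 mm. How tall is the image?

70.6 mm

For a diverging lens, f = -200 mm.
1/d_i = 1/f − 1/d_o = 1/(-200.0) − 1/(140) = -0.01214, so d_i = -82.35 mm.
m = −d_i/d_o = +0.5882.
|h_i| = |m|·h_o = 0.5882 × 120 = 70.6 mm. The image is virtual, upright and reduced, on the same side as the object.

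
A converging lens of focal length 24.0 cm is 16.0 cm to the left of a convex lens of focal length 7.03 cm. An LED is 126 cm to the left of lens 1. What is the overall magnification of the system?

m = -0.0800

Lens 1: 1/d_i1 = 1/(24.0) − 1/(126) = 0.03373, so d_i1 = 29.65 cm; m₁ = −d_i1/d_o1 = -0.2353.
d_o2 = 16.0 − (29.65) = -13.65 cm (virtual object).
Lens 2: 1/d_i2 = 1/(7.03) − 1/(-13.65) = 0.2155, so d_i2 = 4.640 cm; m₂ = −d_i2/d_o2 = +0.3399.
m = m₁·m₂ = (-0.2353)(+0.3399) = -0.0800.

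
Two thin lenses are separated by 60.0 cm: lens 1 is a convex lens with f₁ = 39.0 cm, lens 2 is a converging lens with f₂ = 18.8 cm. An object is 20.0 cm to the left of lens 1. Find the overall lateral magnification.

m = -0.469

Lens 1: 1/d_i1 = 1/(39.0) − 1/(20.0) = -0.02436, so d_i1 = -41.05 cm; m₁ = −d_i1/d_o1 = +2.052.
d_o2 = 60.0 − (-41.05) = 101.0 cm.
Lens 2: 1/d_i2 = 1/(18.8) − 1/(101.0) = 0.04329, so d_i2 = 23.10 cm; m₂ = −d_i2/d_o2 = -0.2287.
m = m₁·m₂ = (+2.052)(-0.2287) = -0.469.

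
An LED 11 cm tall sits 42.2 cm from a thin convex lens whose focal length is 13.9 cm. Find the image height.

1/d_i = 1/f − 1/d_o = 1/(13.90) − 1/(42.2) = 0.04825, so d_i = 20.73 cm.
m = −d_i/d_o = -0.4912.
|h_i| = |m|·h_o = 0.4912 × 11 = 5.40 cm. The image is real, inverted and reduced, on the far side of the lens.

5.40 cm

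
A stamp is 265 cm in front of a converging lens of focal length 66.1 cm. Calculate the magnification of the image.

1/d_i = 1/f − 1/d_o = 1/(66.10) − 1/(265) = 0.01136, so d_i = 88.07 cm.
m = −d_i/d_o = −(88.07)/(265) = -0.332.
The image is real, inverted and reduced, on the far side of the lens.

m = -0.332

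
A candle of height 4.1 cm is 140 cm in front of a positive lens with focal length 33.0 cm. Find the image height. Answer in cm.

1/d_i = 1/f − 1/d_o = 1/(33.00) − 1/(140) = 0.02316, so d_i = 43.18 cm.
m = −d_i/d_o = -0.3084.
|h_i| = |m|·h_o = 0.3084 × 4.1 = 1.26 cm. The image is real, inverted and reduced, on the far side of the lens.

1.26 cm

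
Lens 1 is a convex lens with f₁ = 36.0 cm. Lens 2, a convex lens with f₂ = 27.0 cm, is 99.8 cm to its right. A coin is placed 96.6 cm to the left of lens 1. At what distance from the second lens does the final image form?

74.3 cm

Lens 1: 1/d_i1 = 1/f₁ − 1/d_o1 = 1/(36.0) − 1/(96.6) = 0.01743, so d_i1 = 57.39 cm.
The intermediate image is 57.39 cm to the right of lens 1, which is 99.8 − (57.39) = 42.41 cm to the left of lens 2, so d_o2 = +42.41 cm.
Lens 2: 1/d_i2 = 1/f₂ − 1/d_o2 = 1/(27.0) − 1/(42.41) = 0.01346, so d_i2 = 74.3 cm.
The final image is real, 74.3 cm to the right of lens 2 (overall magnification ≈ 1.0).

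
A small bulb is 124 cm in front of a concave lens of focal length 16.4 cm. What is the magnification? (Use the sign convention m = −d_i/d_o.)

m = +0.117

For a concave lens, f = -16.4 cm.
1/d_i = 1/f − 1/d_o = 1/(-16.40) − 1/(124) = -0.06904, so d_i = -14.48 cm.
m = −d_i/d_o = −(-14.48)/(124) = +0.117.
The image is virtual, upright and reduced, on the same side as the object.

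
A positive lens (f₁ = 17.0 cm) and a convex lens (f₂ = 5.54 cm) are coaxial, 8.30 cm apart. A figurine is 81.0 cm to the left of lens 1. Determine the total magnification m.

Lens 1: 1/d_i1 = 1/(17.0) − 1/(81.0) = 0.04648, so d_i1 = 21.52 cm; m₁ = −d_i1/d_o1 = -0.2657.
d_o2 = 8.30 − (21.52) = -13.22 cm (virtual object).
Lens 2: 1/d_i2 = 1/(5.54) − 1/(-13.22) = 0.2561, so d_i2 = 3.904 cm; m₂ = −d_i2/d_o2 = +0.2953.
m = m₁·m₂ = (-0.2657)(+0.2953) = -0.0785.

m = -0.0785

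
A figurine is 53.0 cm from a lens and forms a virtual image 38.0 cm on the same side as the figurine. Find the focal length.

Virtual image ⇒ d_i = −38.0 cm.
1/f = 1/d_o + 1/d_i = 1/(53.0) + 1/(-38.0) = -0.007448, so f = -134 cm.
Since f is negative, the lens is diverging.

f = -134 cm (diverging)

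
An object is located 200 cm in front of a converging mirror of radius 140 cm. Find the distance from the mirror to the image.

f = R/2 = 140/2 = 70.00 cm.
Mirror equation: 1/s_i = 1/f − 1/s_o = 1/(70.00) − 1/(200) = 0.01429 − 0.005000 = 0.009286, so s_i = 108 cm.
The image is real, inverted and reduced, in front of the mirror.

108 cm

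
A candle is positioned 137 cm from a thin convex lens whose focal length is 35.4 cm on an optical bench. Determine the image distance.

Thin-lens equation: 1/q = 1/f − 1/p = 1/(35.40) − 1/(137) = 0.02825 − 0.007299 = 0.02095, so q = 47.7 cm.
The image is real, inverted and reduced, on the far side of the lens.

47.7 cm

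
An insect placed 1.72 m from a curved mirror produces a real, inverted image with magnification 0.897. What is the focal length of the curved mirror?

m = −d_i/d_o ⇒ d_i = −m·d_o = −(-0.897)·(1.72) = 1.543 m.
1/f = 1/d_o + 1/d_i = 1/(1.72) + 1/(1.543) = 1.229, so f = 0.813 m.
Since f is positive, the curved mirror is concave.

f = 0.813 m (concave)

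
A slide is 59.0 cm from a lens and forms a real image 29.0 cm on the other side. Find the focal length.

Real image ⇒ d_i = +29.0 cm.
1/f = 1/d_o + 1/d_i = 1/(59.0) + 1/(29.0) = 0.05143, so f = 19.4 cm.
Since f is positive, the lens is converging.

f = 19.4 cm (converging)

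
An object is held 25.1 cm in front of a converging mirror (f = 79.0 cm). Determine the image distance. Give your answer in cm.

36.8 cm

Mirror equation: 1/d_i = 1/f − 1/d_o = 1/(79.00) − 1/(25.1) = 0.01266 − 0.03984 = -0.02718, so d_i = -36.8 cm.
The image is virtual, upright and enlarged, behind the mirror.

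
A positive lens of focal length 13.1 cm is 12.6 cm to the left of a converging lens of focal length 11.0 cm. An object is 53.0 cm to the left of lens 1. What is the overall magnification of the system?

Lens 1: 1/d_i1 = 1/(13.1) − 1/(53.0) = 0.05747, so d_i1 = 17.40 cm; m₁ = −d_i1/d_o1 = -0.3283.
d_o2 = 12.6 − (17.40) = -4.800 cm (virtual object).
Lens 2: 1/d_i2 = 1/(11.0) − 1/(-4.800) = 0.2992, so d_i2 = 3.342 cm; m₂ = −d_i2/d_o2 = +0.6962.
m = m₁·m₂ = (-0.3283)(+0.6962) = -0.229.

m = -0.229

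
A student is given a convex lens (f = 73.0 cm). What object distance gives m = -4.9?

m = −d_i/d_o ⇒ d_i = −m·d_o.
1/f = 1/d_o + 1/d_i = 1/d_o − 1/(m·d_o) = (1 − 1/m)/d_o, so d_o = f(1 − 1/m) = (73.00)(1 − 1/(-4.9)) = 87.9 cm.

87.9 cm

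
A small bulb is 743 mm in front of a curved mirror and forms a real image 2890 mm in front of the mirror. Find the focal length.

f = 591 mm (concave)

Real image ⇒ d_i = +2890 mm.
1/f = 1/d_o + 1/d_i = 1/(743) + 1/(2890) = 0.001692, so f = 591 mm.
Since f is positive, the curved mirror is concave.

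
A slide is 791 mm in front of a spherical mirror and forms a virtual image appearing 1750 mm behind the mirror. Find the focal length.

Virtual image ⇒ d_i = −1750 mm.
1/f = 1/d_o + 1/d_i = 1/(791) + 1/(-1750) = 0.0006928, so f = 1440 mm.
Since f is positive, the spherical mirror is concave.

f = 1440 mm (concave)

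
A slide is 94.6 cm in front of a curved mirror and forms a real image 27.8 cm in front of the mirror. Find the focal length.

f = 21.5 cm (concave)

Real image ⇒ d_i = +27.8 cm.
1/f = 1/d_o + 1/d_i = 1/(94.6) + 1/(27.8) = 0.04654, so f = 21.5 cm.
Since f is positive, the curved mirror is concave.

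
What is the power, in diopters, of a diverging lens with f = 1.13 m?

P = -0.885 D

For a diverging lens, f = −1.13 m.
P = 1/f = 1/(-1.13 m) = -0.885 D.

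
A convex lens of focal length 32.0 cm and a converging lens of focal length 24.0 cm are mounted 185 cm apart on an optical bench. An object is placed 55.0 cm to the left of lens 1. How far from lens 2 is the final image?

30.8 cm

Lens 1: 1/d_i1 = 1/f₁ − 1/d_o1 = 1/(32.0) − 1/(55.0) = 0.01307, so d_i1 = 76.52 cm.
The intermediate image is 76.52 cm to the right of lens 1, which is 185 − (76.52) = 108.5 cm to the left of lens 2, so d_o2 = +108.5 cm.
Lens 2: 1/d_i2 = 1/f₂ − 1/d_o2 = 1/(24.0) − 1/(108.5) = 0.03245, so d_i2 = 30.8 cm.
The final image is real, 30.8 cm to the right of lens 2 (overall magnification ≈ 0.40).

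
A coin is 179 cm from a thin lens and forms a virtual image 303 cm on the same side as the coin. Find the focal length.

f = 437 cm (converging)

Virtual image ⇒ d_i = −303 cm.
1/f = 1/d_o + 1/d_i = 1/(179) + 1/(-303) = 0.002286, so f = 437 cm.
Since f is positive, the thin lens is converging.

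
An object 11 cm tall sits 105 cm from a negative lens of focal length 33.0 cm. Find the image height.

For a negative lens, f = -33.0 cm.
1/d_i = 1/f − 1/d_o = 1/(-33.00) − 1/(105) = -0.03983, so d_i = -25.11 cm.
m = −d_i/d_o = +0.2391.
|h_i| = |m|·h_o = 0.2391 × 11 = 2.63 cm. The image is virtual, upright and reduced, on the same side as the object.

2.63 cm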